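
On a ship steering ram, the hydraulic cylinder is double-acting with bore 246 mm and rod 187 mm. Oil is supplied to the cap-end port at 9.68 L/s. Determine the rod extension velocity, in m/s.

Cap-side area A_cap = π/4 × (246 mm)² = 47530 mm^2
v = Q / A

v ≈ 0.204 m/s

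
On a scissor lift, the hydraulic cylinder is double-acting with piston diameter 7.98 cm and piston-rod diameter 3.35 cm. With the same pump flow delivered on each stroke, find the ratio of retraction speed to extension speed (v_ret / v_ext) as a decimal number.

v_ret/v_ext ≈ 1.21

Cap-side area A_cap = π/4 × (7.98 cm)² = 50.01 cm^2
Rod-side annular area A_ann = π/4 × (7.98² − 3.35²) = 41.20 cm^2
For equal Q, v ∝ 1/A, so v_ret/v_ext = A_cap/A_ann.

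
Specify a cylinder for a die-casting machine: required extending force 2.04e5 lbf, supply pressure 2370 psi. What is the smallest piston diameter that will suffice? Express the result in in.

Extension force acts on the full piston face: F = P × (π/4)D².
D = √(4F / (πP)) = √(4 × 2.04e5 lbf / (π × 2370 psi))

D ≈ 10.5 in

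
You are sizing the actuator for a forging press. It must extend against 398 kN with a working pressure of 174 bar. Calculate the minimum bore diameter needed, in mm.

D ≈ 171 mm

Extension force acts on the full piston face: F = P × (π/4)D².
D = √(4F / (πP)) = √(4 × 398 kN / (π × 174 bar))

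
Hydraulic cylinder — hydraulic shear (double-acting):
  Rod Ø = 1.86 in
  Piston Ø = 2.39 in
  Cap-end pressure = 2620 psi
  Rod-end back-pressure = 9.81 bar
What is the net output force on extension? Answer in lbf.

Cap-side area A_cap = π/4 × (2.39 in)² = 4.486 in^2
Rod-side annular area A_ann = π/4 × (2.39² − 1.86²) = 1.769 in^2
Net thrust = P_cap·A_cap − P_rod·A_ann = 11750 lbf − 251.7 lbf

F ≈ 11500 lbf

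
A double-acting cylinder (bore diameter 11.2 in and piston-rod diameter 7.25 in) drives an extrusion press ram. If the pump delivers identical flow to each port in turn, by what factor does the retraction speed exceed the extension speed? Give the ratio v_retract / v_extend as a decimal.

Cap-side area A_cap = π/4 × (11.2 in)² = 98.52 in^2
Rod-side annular area A_ann = π/4 × (11.2² − 7.25²) = 57.24 in^2
For equal Q, v ∝ 1/A, so v_ret/v_ext = A_cap/A_ann.

v_ret/v_ext ≈ 1.72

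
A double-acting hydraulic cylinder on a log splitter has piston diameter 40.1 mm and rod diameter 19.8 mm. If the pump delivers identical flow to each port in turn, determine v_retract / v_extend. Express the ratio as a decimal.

Cap-side area A_cap = π/4 × (40.1 mm)² = 1263 mm^2
Rod-side annular area A_ann = π/4 × (40.1² − 19.8²) = 955.0 mm^2
For equal Q, v ∝ 1/A, so v_ret/v_ext = A_cap/A_ann.

v_ret/v_ext ≈ 1.32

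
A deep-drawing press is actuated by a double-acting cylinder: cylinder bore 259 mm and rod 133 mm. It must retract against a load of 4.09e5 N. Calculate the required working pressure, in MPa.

P ≈ 10.5 MPa

Rod-side annular area A_ann = π/4 × (259² − 133²) = 38790 mm^2
Retraction: pressure acts on the annular area.
P = F / A = 4.09e5 N / A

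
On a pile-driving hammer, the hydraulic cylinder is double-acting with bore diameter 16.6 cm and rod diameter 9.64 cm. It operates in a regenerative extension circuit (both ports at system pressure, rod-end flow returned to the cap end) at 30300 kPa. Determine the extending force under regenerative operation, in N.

F ≈ 2.21e5 N

With equal pressure on both faces, forces on the annular region cancel; the net push is pressure × rod cross-section.
Rod cross-section A_rod = π/4 × (9.64 cm)² = 72.99 cm^2
F = P × A_rod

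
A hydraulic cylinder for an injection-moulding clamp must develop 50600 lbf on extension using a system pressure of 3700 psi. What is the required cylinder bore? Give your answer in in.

D ≈ 4.17 in

Extension force acts on the full piston face: F = P × (π/4)D².
D = √(4F / (πP)) = √(4 × 50600 lbf / (π × 3700 psi))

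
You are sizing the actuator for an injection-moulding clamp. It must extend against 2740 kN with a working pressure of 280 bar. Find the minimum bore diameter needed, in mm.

Extension force acts on the full piston face: F = P × (π/4)D².
D = √(4F / (πP)) = √(4 × 2740 kN / (π × 280 bar))

D ≈ 353 mm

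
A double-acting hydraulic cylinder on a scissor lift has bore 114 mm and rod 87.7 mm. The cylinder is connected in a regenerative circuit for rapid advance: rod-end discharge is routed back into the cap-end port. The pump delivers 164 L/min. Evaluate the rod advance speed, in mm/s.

v ≈ 452 mm/s

In regeneration the rod-end outflow joins the pump flow into the cap end, so the net volume the pump must supply per unit advance equals the rod cross-section area.
Rod cross-section A_rod = π/4 × (87.7 mm)² = 6041 mm^2
v = Q_pump / A_rod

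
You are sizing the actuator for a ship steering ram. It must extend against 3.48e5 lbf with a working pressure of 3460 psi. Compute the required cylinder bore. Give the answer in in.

Extension force acts on the full piston face: F = P × (π/4)D².
D = √(4F / (πP)) = √(4 × 3.48e5 lbf / (π × 3460 psi))

D ≈ 11.3 in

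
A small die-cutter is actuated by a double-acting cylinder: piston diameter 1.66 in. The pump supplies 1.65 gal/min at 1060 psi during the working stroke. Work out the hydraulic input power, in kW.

W ≈ 0.761 kW

Hydraulic power = P × Q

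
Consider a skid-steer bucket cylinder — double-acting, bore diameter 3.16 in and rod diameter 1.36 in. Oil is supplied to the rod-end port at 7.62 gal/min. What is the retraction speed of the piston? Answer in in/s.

v ≈ 4.59 in/s

Rod-side annular area A_ann = π/4 × (3.16² − 1.36²) = 6.390 in^2
Flow into the rod-end port fills the annular volume.
v = Q / A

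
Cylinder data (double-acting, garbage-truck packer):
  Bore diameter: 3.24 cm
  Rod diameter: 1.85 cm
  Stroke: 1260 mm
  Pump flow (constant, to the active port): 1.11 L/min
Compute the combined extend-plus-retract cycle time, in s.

t ≈ 94.0 s

Cap-side area A_cap = π/4 × (3.24 cm)² = 8.245 cm^2
Rod-side annular area A_ann = π/4 × (3.24² − 1.85²) = 5.557 cm^2
t_ext = A_cap·L/Q = 56.15 s
t_ret = A_ann·L/Q = 37.85 s
t_cycle = t_ext + t_ret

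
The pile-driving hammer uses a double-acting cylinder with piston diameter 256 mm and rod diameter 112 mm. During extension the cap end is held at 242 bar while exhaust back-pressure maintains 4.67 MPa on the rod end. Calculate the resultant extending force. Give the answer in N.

Cap-side area A_cap = π/4 × (256 mm)² = 51470 mm^2
Rod-side annular area A_ann = π/4 × (256² − 112²) = 41620 mm^2
Net thrust = P_cap·A_cap − P_rod·A_ann = 1.246e6 N − 1.944e5 N

F ≈ 1.05e6 N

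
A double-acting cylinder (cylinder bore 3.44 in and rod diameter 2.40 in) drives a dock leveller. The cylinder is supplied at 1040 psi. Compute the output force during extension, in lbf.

Cap-side area A_cap = π/4 × (3.44 in)² = 9.294 in^2
F = P × A_cap = 1040 psi × A_cap

F ≈ 9670 lbf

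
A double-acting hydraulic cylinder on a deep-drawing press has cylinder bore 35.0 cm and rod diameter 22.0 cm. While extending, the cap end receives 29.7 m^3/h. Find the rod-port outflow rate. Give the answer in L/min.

Cap-side area A_cap = π/4 × (35.0 cm)² = 962.1 cm^2
Rod-side annular area A_ann = π/4 × (35.0² − 22.0²) = 582.0 cm^2
Piston speed v = Q_in/A_cap; rod-end outflow Q_out = v × A_ann = Q_in × A_ann/A_cap.

Q_out ≈ 299 L/min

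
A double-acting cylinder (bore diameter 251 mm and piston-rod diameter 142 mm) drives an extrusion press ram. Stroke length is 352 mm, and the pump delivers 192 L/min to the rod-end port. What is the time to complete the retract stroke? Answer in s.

Rod-side annular area A_ann = π/4 × (251² − 142²) = 33640 mm^2
Swept volume V = A × L; t = V / Q = A·L / Q

t ≈ 3.70 s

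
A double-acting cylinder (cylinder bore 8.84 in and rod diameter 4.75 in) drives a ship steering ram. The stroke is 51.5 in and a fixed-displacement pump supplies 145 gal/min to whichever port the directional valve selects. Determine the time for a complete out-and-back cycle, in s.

Cap-side area A_cap = π/4 × (8.84 in)² = 61.38 in^2
Rod-side annular area A_ann = π/4 × (8.84² − 4.75²) = 43.65 in^2
t_ext = A_cap·L/Q = 5.662 s
t_ret = A_ann·L/Q = 4.027 s
t_cycle = t_ext + t_ret

t ≈ 9.69 s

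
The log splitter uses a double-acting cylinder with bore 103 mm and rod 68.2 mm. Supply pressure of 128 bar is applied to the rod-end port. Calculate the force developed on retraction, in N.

Rod-side annular area A_ann = π/4 × (103² − 68.2²) = 4679 mm^2
On retraction the pressure acts on the annular area (bore minus rod).
F = P × A_ann

F ≈ 59900 N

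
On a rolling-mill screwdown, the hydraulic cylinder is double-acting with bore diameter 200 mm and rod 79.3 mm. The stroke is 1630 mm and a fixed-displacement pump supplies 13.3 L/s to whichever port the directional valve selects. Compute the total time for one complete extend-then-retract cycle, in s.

Cap-side area A_cap = π/4 × (200 mm)² = 31420 mm^2
Rod-side annular area A_ann = π/4 × (200² − 79.3²) = 26480 mm^2
t_ext = A_cap·L/Q = 3.850 s
t_ret = A_ann·L/Q = 3.245 s
t_cycle = t_ext + t_ret

t ≈ 7.10 s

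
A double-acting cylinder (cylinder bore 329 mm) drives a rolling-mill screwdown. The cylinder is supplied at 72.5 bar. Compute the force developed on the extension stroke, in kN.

Cap-side area A_cap = π/4 × (329 mm)² = 85010 mm^2
F = P × A_cap = 72.5 bar × A_cap

F ≈ 616 kN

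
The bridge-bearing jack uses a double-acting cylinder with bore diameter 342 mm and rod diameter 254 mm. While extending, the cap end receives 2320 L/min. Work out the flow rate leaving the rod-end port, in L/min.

Cap-side area A_cap = π/4 × (342 mm)² = 91860 mm^2
Rod-side annular area A_ann = π/4 × (342² − 254²) = 41190 mm^2
Piston speed v = Q_in/A_cap; rod-end outflow Q_out = v × A_ann = Q_in × A_ann/A_cap.

Q_out ≈ 1040 L/min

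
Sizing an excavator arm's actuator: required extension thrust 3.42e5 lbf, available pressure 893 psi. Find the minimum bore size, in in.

Extension force acts on the full piston face: F = P × (π/4)D².
D = √(4F / (πP)) = √(4 × 3.42e5 lbf / (π × 893 psi))

D ≈ 22.1 in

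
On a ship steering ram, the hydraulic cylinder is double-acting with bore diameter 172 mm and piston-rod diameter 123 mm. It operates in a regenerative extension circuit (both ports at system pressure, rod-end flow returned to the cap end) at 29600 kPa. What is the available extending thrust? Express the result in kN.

F ≈ 352 kN

With equal pressure on both faces, forces on the annular region cancel; the net push is pressure × rod cross-section.
Rod cross-section A_rod = π/4 × (123 mm)² = 11880 mm^2
F = P × A_rod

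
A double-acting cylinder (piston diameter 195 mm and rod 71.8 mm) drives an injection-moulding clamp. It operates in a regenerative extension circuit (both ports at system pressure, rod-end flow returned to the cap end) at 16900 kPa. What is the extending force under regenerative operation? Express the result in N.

F ≈ 68400 N

With equal pressure on both faces, forces on the annular region cancel; the net push is pressure × rod cross-section.
Rod cross-section A_rod = π/4 × (71.8 mm)² = 4049 mm^2
F = P × A_rod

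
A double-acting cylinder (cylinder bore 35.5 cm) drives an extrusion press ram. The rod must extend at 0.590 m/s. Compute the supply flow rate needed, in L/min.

Q ≈ 3500 L/min

Cap-side area A_cap = π/4 × (35.5 cm)² = 989.8 cm^2
Q = A × v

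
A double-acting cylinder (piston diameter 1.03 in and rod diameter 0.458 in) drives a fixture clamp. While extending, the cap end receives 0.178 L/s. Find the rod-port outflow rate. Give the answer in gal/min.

Q_out ≈ 2.26 gal/min

Cap-side area A_cap = π/4 × (1.03 in)² = 0.8332 in^2
Rod-side annular area A_ann = π/4 × (1.03² − 0.458²) = 0.6685 in^2
Piston speed v = Q_in/A_cap; rod-end outflow Q_out = v × A_ann = Q_in × A_ann/A_cap.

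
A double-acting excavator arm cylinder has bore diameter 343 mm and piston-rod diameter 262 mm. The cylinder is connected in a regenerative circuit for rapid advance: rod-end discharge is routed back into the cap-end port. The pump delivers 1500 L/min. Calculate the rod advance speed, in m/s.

v ≈ 0.464 m/s

In regeneration the rod-end outflow joins the pump flow into the cap end, so the net volume the pump must supply per unit advance equals the rod cross-section area.
Rod cross-section A_rod = π/4 × (262 mm)² = 53910 mm^2
v = Q_pump / A_rod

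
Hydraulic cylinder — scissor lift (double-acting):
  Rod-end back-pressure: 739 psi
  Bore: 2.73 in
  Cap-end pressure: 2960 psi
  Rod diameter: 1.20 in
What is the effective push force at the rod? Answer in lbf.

F ≈ 13800 lbf

Cap-side area A_cap = π/4 × (2.73 in)² = 5.853 in^2
Rod-side annular area A_ann = π/4 × (2.73² − 1.20²) = 4.723 in^2
Net thrust = P_cap·A_cap − P_rod·A_ann = 17330 lbf − 3490 lbf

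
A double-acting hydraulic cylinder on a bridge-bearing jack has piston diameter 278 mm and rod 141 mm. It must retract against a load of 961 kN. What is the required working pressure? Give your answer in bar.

Rod-side annular area A_ann = π/4 × (278² − 141²) = 45080 mm^2
Retraction: pressure acts on the annular area.
P = F / A = 961 kN / A

P ≈ 213 bar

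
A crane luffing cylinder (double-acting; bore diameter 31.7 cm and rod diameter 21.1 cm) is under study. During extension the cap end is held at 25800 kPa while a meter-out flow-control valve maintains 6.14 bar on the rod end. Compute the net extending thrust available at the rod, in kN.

Cap-side area A_cap = π/4 × (31.7 cm)² = 789.2 cm^2
Rod-side annular area A_ann = π/4 × (31.7² − 21.1²) = 439.6 cm^2
Net thrust = P_cap·A_cap − P_rod·A_ann = 2036 kN − 26.99 kN

F ≈ 2010 kN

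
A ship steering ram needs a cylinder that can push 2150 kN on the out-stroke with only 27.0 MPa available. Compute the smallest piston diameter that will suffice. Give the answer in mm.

D ≈ 318 mm

Extension force acts on the full piston face: F = P × (π/4)D².
D = √(4F / (πP)) = √(4 × 2150 kN / (π × 27.0 MPa))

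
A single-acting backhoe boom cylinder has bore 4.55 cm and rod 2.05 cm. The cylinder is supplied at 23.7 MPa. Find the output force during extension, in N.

F ≈ 38500 N

Cap-side area A_cap = π/4 × (4.55 cm)² = 16.26 cm^2
F = P × A_cap = 23.7 MPa × A_cap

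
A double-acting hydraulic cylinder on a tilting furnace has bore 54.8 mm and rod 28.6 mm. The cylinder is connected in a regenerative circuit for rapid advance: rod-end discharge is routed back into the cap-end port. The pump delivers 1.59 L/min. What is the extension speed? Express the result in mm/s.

v ≈ 41.2 mm/s

In regeneration the rod-end outflow joins the pump flow into the cap end, so the net volume the pump must supply per unit advance equals the rod cross-section area.
Rod cross-section A_rod = π/4 × (28.6 mm)² = 642.4 mm^2
v = Q_pump / A_rod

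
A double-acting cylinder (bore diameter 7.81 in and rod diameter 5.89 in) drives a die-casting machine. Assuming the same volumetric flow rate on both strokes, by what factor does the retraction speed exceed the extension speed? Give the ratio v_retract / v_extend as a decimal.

Cap-side area A_cap = π/4 × (7.81 in)² = 47.91 in^2
Rod-side annular area A_ann = π/4 × (7.81² − 5.89²) = 20.66 in^2
For equal Q, v ∝ 1/A, so v_ret/v_ext = A_cap/A_ann.

v_ret/v_ext ≈ 2.32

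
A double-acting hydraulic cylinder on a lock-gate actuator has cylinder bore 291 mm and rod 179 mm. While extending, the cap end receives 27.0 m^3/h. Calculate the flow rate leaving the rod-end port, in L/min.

Cap-side area A_cap = π/4 × (291 mm)² = 66510 mm^2
Rod-side annular area A_ann = π/4 × (291² − 179²) = 41340 mm^2
Piston speed v = Q_in/A_cap; rod-end outflow Q_out = v × A_ann = Q_in × A_ann/A_cap.

Q_out ≈ 280 L/min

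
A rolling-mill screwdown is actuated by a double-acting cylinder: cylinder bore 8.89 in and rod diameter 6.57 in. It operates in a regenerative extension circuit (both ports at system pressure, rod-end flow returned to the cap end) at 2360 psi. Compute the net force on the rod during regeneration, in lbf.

F ≈ 80000 lbf

With equal pressure on both faces, forces on the annular region cancel; the net push is pressure × rod cross-section.
Rod cross-section A_rod = π/4 × (6.57 in)² = 33.90 in^2
F = P × A_rod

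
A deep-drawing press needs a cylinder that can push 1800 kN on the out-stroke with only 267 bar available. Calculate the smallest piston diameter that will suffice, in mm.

Extension force acts on the full piston face: F = P × (π/4)D².
D = √(4F / (πP)) = √(4 × 1800 kN / (π × 267 bar))

D ≈ 293 mm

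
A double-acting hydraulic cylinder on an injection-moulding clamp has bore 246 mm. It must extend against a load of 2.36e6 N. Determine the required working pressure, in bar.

P ≈ 497 bar

Cap-side area A_cap = π/4 × (246 mm)² = 47530 mm^2
P = F / A = 2.36e6 N / A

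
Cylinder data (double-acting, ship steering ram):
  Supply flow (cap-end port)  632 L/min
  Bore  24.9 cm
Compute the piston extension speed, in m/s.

Cap-side area A_cap = π/4 × (24.9 cm)² = 487.0 cm^2
v = Q / A

v ≈ 0.216 m/s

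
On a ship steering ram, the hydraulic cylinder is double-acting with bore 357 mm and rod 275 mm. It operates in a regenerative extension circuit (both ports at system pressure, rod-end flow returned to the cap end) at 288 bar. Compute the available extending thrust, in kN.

With equal pressure on both faces, forces on the annular region cancel; the net push is pressure × rod cross-section.
Rod cross-section A_rod = π/4 × (275 mm)² = 59400 mm^2
F = P × A_rod

F ≈ 1710 kN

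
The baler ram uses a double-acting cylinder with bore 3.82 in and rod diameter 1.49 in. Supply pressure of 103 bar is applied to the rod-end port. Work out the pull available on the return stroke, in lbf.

F ≈ 14500 lbf

Rod-side annular area A_ann = π/4 × (3.82² − 1.49²) = 9.717 in^2
On retraction the pressure acts on the annular area (bore minus rod).
F = P × A_ann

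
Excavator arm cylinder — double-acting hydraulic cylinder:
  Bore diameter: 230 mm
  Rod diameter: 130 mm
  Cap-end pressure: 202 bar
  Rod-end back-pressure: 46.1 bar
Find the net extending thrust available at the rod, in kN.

F ≈ 709 kN

Cap-side area A_cap = π/4 × (230 mm)² = 41550 mm^2
Rod-side annular area A_ann = π/4 × (230² − 130²) = 28270 mm^2
Net thrust = P_cap·A_cap − P_rod·A_ann = 839.3 kN − 130.3 kN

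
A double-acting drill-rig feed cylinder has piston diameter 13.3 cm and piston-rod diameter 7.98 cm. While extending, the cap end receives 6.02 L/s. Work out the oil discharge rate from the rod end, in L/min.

Cap-side area A_cap = π/4 × (13.3 cm)² = 138.9 cm^2
Rod-side annular area A_ann = π/4 × (13.3² − 7.98²) = 88.91 cm^2
Piston speed v = Q_in/A_cap; rod-end outflow Q_out = v × A_ann = Q_in × A_ann/A_cap.

Q_out ≈ 231 L/min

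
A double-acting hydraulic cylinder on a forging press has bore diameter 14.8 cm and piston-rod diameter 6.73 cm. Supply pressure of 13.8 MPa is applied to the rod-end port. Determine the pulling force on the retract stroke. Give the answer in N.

F ≈ 1.88e5 N

Rod-side annular area A_ann = π/4 × (14.8² − 6.73²) = 136.5 cm^2
On retraction the pressure acts on the annular area (bore minus rod).
F = P × A_ann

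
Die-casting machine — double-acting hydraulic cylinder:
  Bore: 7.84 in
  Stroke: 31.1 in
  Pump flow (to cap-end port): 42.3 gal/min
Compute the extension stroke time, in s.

t ≈ 9.22 s

Cap-side area A_cap = π/4 × (7.84 in)² = 48.27 in^2
Swept volume V = A × L; t = V / Q = A·L / Q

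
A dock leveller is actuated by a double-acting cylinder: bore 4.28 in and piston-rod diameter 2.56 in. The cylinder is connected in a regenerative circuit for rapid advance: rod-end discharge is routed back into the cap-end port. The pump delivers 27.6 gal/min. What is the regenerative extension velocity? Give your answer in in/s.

In regeneration the rod-end outflow joins the pump flow into the cap end, so the net volume the pump must supply per unit advance equals the rod cross-section area.
Rod cross-section A_rod = π/4 × (2.56 in)² = 5.147 in^2
v = Q_pump / A_rod

v ≈ 20.6 in/s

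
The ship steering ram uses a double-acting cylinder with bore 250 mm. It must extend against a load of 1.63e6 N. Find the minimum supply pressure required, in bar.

Cap-side area A_cap = π/4 × (250 mm)² = 49090 mm^2
P = F / A = 1.63e6 N / A

P ≈ 332 bar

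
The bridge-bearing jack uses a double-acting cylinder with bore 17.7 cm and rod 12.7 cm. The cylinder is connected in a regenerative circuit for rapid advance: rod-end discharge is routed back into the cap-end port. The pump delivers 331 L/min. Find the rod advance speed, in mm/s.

In regeneration the rod-end outflow joins the pump flow into the cap end, so the net volume the pump must supply per unit advance equals the rod cross-section area.
Rod cross-section A_rod = π/4 × (12.7 cm)² = 126.7 cm^2
v = Q_pump / A_rod

v ≈ 435 mm/s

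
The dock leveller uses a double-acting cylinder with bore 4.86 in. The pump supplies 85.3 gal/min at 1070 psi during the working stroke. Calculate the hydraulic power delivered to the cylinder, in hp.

W ≈ 53.2 hp

Hydraulic power = P × Q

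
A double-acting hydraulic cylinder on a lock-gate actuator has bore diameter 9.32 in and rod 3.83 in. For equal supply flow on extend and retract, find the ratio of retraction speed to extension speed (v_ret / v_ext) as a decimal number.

v_ret/v_ext ≈ 1.20

Cap-side area A_cap = π/4 × (9.32 in)² = 68.22 in^2
Rod-side annular area A_ann = π/4 × (9.32² − 3.83²) = 56.70 in^2
For equal Q, v ∝ 1/A, so v_ret/v_ext = A_cap/A_ann.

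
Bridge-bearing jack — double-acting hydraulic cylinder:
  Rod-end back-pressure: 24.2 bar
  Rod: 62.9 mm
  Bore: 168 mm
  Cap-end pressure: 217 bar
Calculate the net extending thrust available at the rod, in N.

Cap-side area A_cap = π/4 × (168 mm)² = 22170 mm^2
Rod-side annular area A_ann = π/4 × (168² − 62.9²) = 19060 mm^2
Net thrust = P_cap·A_cap − P_rod·A_ann = 4.810e5 N − 46120 N

F ≈ 4.35e5 N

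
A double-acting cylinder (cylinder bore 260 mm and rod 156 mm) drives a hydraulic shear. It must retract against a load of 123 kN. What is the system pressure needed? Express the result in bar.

Rod-side annular area A_ann = π/4 × (260² − 156²) = 33980 mm^2
Retraction: pressure acts on the annular area.
P = F / A = 123 kN / A

P ≈ 36.2 bar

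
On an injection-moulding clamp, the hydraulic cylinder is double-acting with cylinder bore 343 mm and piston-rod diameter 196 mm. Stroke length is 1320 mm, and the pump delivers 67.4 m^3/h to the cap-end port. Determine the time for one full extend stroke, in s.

Cap-side area A_cap = π/4 × (343 mm)² = 92400 mm^2
Swept volume V = A × L; t = V / Q = A·L / Q

t ≈ 6.51 s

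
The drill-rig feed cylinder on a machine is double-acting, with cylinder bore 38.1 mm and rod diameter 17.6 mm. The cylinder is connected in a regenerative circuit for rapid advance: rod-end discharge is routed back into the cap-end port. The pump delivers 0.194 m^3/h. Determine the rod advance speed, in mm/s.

In regeneration the rod-end outflow joins the pump flow into the cap end, so the net volume the pump must supply per unit advance equals the rod cross-section area.
Rod cross-section A_rod = π/4 × (17.6 mm)² = 243.3 mm^2
v = Q_pump / A_rod

v ≈ 222 mm/s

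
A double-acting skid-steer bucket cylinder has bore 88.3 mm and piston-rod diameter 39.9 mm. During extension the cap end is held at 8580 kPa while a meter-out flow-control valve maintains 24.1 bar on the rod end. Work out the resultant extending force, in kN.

Cap-side area A_cap = π/4 × (88.3 mm)² = 6124 mm^2
Rod-side annular area A_ann = π/4 × (88.3² − 39.9²) = 4873 mm^2
Net thrust = P_cap·A_cap − P_rod·A_ann = 52.54 kN − 11.74 kN

F ≈ 40.8 kN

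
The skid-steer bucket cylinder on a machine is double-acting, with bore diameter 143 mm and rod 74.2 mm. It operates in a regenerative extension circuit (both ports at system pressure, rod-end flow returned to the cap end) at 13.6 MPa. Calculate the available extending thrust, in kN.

F ≈ 58.8 kN

With equal pressure on both faces, forces on the annular region cancel; the net push is pressure × rod cross-section.
Rod cross-section A_rod = π/4 × (74.2 mm)² = 4324 mm^2
F = P × A_rod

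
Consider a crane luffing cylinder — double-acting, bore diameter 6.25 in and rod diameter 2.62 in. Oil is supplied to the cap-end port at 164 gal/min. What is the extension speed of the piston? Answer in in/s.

v ≈ 20.6 in/s

Cap-side area A_cap = π/4 × (6.25 in)² = 30.68 in^2
v = Q / A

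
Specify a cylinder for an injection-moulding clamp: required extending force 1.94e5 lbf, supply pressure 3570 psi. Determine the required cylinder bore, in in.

D ≈ 8.32 in

Extension force acts on the full piston face: F = P × (π/4)D².
D = √(4F / (πP)) = √(4 × 1.94e5 lbf / (π × 3570 psi))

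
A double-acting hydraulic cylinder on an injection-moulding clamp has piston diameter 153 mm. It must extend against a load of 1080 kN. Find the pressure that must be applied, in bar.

P ≈ 587 bar

Cap-side area A_cap = π/4 × (153 mm)² = 18390 mm^2
P = F / A = 1080 kN / A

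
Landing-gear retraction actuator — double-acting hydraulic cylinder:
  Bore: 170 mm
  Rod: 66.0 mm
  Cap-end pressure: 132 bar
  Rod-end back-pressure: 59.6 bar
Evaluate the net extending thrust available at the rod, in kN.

F ≈ 185 kN

Cap-side area A_cap = π/4 × (170 mm)² = 22700 mm^2
Rod-side annular area A_ann = π/4 × (170² − 66.0²) = 19280 mm^2
Net thrust = P_cap·A_cap − P_rod·A_ann = 299.6 kN − 114.9 kN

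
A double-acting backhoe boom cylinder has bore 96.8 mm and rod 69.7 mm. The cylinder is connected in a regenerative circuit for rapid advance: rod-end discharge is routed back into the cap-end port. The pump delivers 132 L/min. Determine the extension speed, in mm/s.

v ≈ 577 mm/s

In regeneration the rod-end outflow joins the pump flow into the cap end, so the net volume the pump must supply per unit advance equals the rod cross-section area.
Rod cross-section A_rod = π/4 × (69.7 mm)² = 3816 mm^2
v = Q_pump / A_rod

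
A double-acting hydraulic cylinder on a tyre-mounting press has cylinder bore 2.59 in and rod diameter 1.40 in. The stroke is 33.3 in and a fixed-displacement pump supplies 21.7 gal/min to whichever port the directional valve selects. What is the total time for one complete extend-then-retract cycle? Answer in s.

t ≈ 3.59 s

Cap-side area A_cap = π/4 × (2.59 in)² = 5.269 in^2
Rod-side annular area A_ann = π/4 × (2.59² − 1.40²) = 3.729 in^2
t_ext = A_cap·L/Q = 2.100 s
t_ret = A_ann·L/Q = 1.486 s
t_cycle = t_ext + t_ret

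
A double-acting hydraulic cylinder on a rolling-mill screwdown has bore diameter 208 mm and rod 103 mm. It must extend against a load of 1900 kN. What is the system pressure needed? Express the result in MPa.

Cap-side area A_cap = π/4 × (208 mm)² = 33980 mm^2
P = F / A = 1900 kN / A

P ≈ 55.9 MPa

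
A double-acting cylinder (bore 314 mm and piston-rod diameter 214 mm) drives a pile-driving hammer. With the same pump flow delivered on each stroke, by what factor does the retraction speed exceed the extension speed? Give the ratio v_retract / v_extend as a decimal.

Cap-side area A_cap = π/4 × (314 mm)² = 77440 mm^2
Rod-side annular area A_ann = π/4 × (314² − 214²) = 41470 mm^2
For equal Q, v ∝ 1/A, so v_ret/v_ext = A_cap/A_ann.

v_ret/v_ext ≈ 1.87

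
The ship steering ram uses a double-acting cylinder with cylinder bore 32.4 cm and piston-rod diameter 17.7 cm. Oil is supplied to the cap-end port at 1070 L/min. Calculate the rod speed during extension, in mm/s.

v ≈ 216 mm/s

Cap-side area A_cap = π/4 × (32.4 cm)² = 824.5 cm^2
v = Q / A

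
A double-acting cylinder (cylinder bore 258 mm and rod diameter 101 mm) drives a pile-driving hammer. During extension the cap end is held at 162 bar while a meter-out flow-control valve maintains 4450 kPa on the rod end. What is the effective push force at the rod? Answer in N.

F ≈ 6.50e5 N

Cap-side area A_cap = π/4 × (258 mm)² = 52280 mm^2
Rod-side annular area A_ann = π/4 × (258² − 101²) = 44270 mm^2
Net thrust = P_cap·A_cap − P_rod·A_ann = 8.469e5 N − 1.970e5 N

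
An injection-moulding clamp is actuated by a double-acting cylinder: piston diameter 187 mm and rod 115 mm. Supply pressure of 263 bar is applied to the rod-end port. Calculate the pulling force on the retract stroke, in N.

F ≈ 4.49e5 N

Rod-side annular area A_ann = π/4 × (187² − 115²) = 17080 mm^2
On retraction the pressure acts on the annular area (bore minus rod).
F = P × A_ann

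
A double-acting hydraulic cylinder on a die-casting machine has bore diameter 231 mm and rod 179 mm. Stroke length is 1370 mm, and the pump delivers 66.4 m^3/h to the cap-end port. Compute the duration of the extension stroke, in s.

Cap-side area A_cap = π/4 × (231 mm)² = 41910 mm^2
Swept volume V = A × L; t = V / Q = A·L / Q

t ≈ 3.11 s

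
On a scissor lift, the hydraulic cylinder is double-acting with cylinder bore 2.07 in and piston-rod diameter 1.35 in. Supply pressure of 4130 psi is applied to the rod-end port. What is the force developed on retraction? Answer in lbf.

F ≈ 7990 lbf

Rod-side annular area A_ann = π/4 × (2.07² − 1.35²) = 1.934 in^2
On retraction the pressure acts on the annular area (bore minus rod).
F = P × A_ann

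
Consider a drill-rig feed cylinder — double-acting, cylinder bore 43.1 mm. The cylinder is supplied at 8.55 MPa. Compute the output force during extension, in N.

F ≈ 12500 N

Cap-side area A_cap = π/4 × (43.1 mm)² = 1459 mm^2
F = P × A_cap = 8.55 MPa × A_cap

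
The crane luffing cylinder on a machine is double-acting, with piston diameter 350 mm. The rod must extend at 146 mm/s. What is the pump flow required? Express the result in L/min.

Q ≈ 843 L/min

Cap-side area A_cap = π/4 × (350 mm)² = 96210 mm^2
Q = A × v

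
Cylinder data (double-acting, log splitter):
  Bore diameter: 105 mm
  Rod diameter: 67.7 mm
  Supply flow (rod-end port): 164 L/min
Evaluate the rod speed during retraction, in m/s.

Rod-side annular area A_ann = π/4 × (105² − 67.7²) = 5059 mm^2
Flow into the rod-end port fills the annular volume.
v = Q / A

v ≈ 0.540 m/s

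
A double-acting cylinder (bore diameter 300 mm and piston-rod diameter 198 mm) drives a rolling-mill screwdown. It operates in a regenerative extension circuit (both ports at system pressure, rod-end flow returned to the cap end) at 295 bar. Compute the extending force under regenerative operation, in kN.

With equal pressure on both faces, forces on the annular region cancel; the net push is pressure × rod cross-section.
Rod cross-section A_rod = π/4 × (198 mm)² = 30790 mm^2
F = P × A_rod

F ≈ 908 kN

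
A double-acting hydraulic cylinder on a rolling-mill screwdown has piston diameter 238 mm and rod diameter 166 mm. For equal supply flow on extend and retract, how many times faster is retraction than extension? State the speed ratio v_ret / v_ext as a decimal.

Cap-side area A_cap = π/4 × (238 mm)² = 44490 mm^2
Rod-side annular area A_ann = π/4 × (238² − 166²) = 22850 mm^2
For equal Q, v ∝ 1/A, so v_ret/v_ext = A_cap/A_ann.

v_ret/v_ext ≈ 1.95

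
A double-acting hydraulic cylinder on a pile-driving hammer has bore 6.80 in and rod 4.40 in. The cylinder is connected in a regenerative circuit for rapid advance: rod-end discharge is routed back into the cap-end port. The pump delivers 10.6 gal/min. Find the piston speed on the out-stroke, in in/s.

v ≈ 2.68 in/s

In regeneration the rod-end outflow joins the pump flow into the cap end, so the net volume the pump must supply per unit advance equals the rod cross-section area.
Rod cross-section A_rod = π/4 × (4.40 in)² = 15.21 in^2
v = Q_pump / A_rod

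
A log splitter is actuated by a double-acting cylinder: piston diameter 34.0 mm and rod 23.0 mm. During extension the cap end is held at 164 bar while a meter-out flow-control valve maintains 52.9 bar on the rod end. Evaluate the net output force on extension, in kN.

Cap-side area A_cap = π/4 × (34.0 mm)² = 907.9 mm^2
Rod-side annular area A_ann = π/4 × (34.0² − 23.0²) = 492.4 mm^2
Net thrust = P_cap·A_cap − P_rod·A_ann = 14.89 kN − 2.605 kN

F ≈ 12.3 kN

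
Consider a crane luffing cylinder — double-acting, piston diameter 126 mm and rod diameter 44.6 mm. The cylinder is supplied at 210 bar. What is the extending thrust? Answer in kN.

Cap-side area A_cap = π/4 × (126 mm)² = 12470 mm^2
F = P × A_cap = 210 bar × A_cap

F ≈ 262 kN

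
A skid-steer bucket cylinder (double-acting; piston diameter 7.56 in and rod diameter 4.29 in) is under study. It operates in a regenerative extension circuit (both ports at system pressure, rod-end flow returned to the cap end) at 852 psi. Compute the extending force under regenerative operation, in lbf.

F ≈ 12300 lbf

With equal pressure on both faces, forces on the annular region cancel; the net push is pressure × rod cross-section.
Rod cross-section A_rod = π/4 × (4.29 in)² = 14.45 in^2
F = P × A_rod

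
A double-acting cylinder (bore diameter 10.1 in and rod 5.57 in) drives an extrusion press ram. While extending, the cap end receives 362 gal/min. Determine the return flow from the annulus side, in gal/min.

Cap-side area A_cap = π/4 × (10.1 in)² = 80.12 in^2
Rod-side annular area A_ann = π/4 × (10.1² − 5.57²) = 55.75 in^2
Piston speed v = Q_in/A_cap; rod-end outflow Q_out = v × A_ann = Q_in × A_ann/A_cap.

Q_out ≈ 252 gal/min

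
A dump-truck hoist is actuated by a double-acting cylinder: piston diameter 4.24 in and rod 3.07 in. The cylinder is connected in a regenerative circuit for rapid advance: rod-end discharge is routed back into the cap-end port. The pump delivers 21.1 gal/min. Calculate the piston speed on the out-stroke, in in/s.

In regeneration the rod-end outflow joins the pump flow into the cap end, so the net volume the pump must supply per unit advance equals the rod cross-section area.
Rod cross-section A_rod = π/4 × (3.07 in)² = 7.402 in^2
v = Q_pump / A_rod

v ≈ 11.0 in/s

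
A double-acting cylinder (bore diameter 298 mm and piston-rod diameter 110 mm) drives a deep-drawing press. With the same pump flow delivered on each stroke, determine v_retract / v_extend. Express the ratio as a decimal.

v_ret/v_ext ≈ 1.16

Cap-side area A_cap = π/4 × (298 mm)² = 69750 mm^2
Rod-side annular area A_ann = π/4 × (298² − 110²) = 60240 mm^2
For equal Q, v ∝ 1/A, so v_ret/v_ext = A_cap/A_ann.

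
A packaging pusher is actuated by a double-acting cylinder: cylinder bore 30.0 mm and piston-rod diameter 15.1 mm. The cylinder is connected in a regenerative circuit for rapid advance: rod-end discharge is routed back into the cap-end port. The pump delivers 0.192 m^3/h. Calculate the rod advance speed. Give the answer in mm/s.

v ≈ 298 mm/s

In regeneration the rod-end outflow joins the pump flow into the cap end, so the net volume the pump must supply per unit advance equals the rod cross-section area.
Rod cross-section A_rod = π/4 × (15.1 mm)² = 179.1 mm^2
v = Q_pump / A_rod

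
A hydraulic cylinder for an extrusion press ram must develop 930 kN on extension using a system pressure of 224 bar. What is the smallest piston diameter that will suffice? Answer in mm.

D ≈ 230 mm

Extension force acts on the full piston face: F = P × (π/4)D².
D = √(4F / (πP)) = √(4 × 930 kN / (π × 224 bar))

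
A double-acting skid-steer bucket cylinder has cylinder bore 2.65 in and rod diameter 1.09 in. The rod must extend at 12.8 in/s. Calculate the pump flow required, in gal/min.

Q ≈ 18.3 gal/min

Cap-side area A_cap = π/4 × (2.65 in)² = 5.515 in^2
Q = A × v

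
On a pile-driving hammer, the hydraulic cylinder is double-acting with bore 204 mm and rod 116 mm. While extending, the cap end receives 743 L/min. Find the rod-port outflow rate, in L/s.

Cap-side area A_cap = π/4 × (204 mm)² = 32690 mm^2
Rod-side annular area A_ann = π/4 × (204² − 116²) = 22120 mm^2
Piston speed v = Q_in/A_cap; rod-end outflow Q_out = v × A_ann = Q_in × A_ann/A_cap.

Q_out ≈ 8.38 L/s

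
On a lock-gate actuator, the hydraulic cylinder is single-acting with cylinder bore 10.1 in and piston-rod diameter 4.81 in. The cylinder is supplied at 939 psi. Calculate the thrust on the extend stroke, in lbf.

F ≈ 75200 lbf

Cap-side area A_cap = π/4 × (10.1 in)² = 80.12 in^2
F = P × A_cap = 939 psi × A_cap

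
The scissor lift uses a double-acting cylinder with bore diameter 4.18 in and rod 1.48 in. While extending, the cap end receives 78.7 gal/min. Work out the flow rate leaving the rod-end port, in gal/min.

Q_out ≈ 68.8 gal/min

Cap-side area A_cap = π/4 × (4.18 in)² = 13.72 in^2
Rod-side annular area A_ann = π/4 × (4.18² − 1.48²) = 12.00 in^2
Piston speed v = Q_in/A_cap; rod-end outflow Q_out = v × A_ann = Q_in × A_ann/A_cap.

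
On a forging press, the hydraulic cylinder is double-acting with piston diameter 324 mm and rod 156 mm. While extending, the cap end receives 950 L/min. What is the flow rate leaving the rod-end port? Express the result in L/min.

Cap-side area A_cap = π/4 × (324 mm)² = 82450 mm^2
Rod-side annular area A_ann = π/4 × (324² − 156²) = 63330 mm^2
Piston speed v = Q_in/A_cap; rod-end outflow Q_out = v × A_ann = Q_in × A_ann/A_cap.

Q_out ≈ 730 L/min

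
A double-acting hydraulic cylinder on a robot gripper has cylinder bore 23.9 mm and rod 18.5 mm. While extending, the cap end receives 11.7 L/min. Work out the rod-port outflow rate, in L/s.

Q_out ≈ 0.0782 L/s

Cap-side area A_cap = π/4 × (23.9 mm)² = 448.6 mm^2
Rod-side annular area A_ann = π/4 × (23.9² − 18.5²) = 179.8 mm^2
Piston speed v = Q_in/A_cap; rod-end outflow Q_out = v × A_ann = Q_in × A_ann/A_cap.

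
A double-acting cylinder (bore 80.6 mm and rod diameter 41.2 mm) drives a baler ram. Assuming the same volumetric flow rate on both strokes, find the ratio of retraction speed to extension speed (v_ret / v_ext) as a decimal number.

Cap-side area A_cap = π/4 × (80.6 mm)² = 5102 mm^2
Rod-side annular area A_ann = π/4 × (80.6² − 41.2²) = 3769 mm^2
For equal Q, v ∝ 1/A, so v_ret/v_ext = A_cap/A_ann.

v_ret/v_ext ≈ 1.35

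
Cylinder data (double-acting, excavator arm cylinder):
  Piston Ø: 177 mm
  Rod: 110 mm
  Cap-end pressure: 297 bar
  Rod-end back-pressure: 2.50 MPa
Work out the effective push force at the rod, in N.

F ≈ 6.93e5 N

Cap-side area A_cap = π/4 × (177 mm)² = 24610 mm^2
Rod-side annular area A_ann = π/4 × (177² − 110²) = 15100 mm^2
Net thrust = P_cap·A_cap − P_rod·A_ann = 7.308e5 N − 37760 N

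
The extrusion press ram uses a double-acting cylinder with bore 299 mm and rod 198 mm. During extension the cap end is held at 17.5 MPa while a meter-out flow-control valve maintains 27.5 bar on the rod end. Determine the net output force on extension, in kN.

Cap-side area A_cap = π/4 × (299 mm)² = 70220 mm^2
Rod-side annular area A_ann = π/4 × (299² − 198²) = 39420 mm^2
Net thrust = P_cap·A_cap − P_rod·A_ann = 1229 kN − 108.4 kN

F ≈ 1120 kN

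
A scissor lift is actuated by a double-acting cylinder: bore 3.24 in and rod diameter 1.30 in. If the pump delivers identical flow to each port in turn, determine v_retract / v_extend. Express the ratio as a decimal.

v_ret/v_ext ≈ 1.19

Cap-side area A_cap = π/4 × (3.24 in)² = 8.245 in^2
Rod-side annular area A_ann = π/4 × (3.24² − 1.30²) = 6.917 in^2
For equal Q, v ∝ 1/A, so v_ret/v_ext = A_cap/A_ann.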